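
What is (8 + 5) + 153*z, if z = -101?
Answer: -15440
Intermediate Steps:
(8 + 5) + 153*z = (8 + 5) + 153*(-101) = 13 - 15453 = -15440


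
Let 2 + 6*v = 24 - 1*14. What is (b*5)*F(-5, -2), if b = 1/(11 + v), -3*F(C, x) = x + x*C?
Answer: -40/37 ≈ -1.0811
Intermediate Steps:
v = 4/3 (v = -1/3 + (24 - 1*14)/6 = -1/3 + (24 - 14)/6 = -1/3 + (1/6)*10 = -1/3 + 5/3 = 4/3 ≈ 1.3333)
F(C, x) = -x/3 - C*x/3 (F(C, x) = -(x + x*C)/3 = -(x + C*x)/3 = -x/3 - C*x/3)
b = 3/37 (b = 1/(11 + 4/3) = 1/(37/3) = 3/37 ≈ 0.081081)
(b*5)*F(-5, -2) = ((3/37)*5)*(-1/3*(-2)*(1 - 5)) = 15*(-1/3*(-2)*(-4))/37 = (15/37)*(-8/3) = -40/37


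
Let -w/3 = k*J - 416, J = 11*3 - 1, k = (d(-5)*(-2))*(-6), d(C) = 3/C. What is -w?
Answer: -9696/5 ≈ -1939.2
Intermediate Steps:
k = -36/5 (k = ((3/(-5))*(-2))*(-6) = ((3*(-⅕))*(-2))*(-6) = -⅗*(-2)*(-6) = (6/5)*(-6) = -36/5 ≈ -7.2000)
J = 32 (J = 33 - 1 = 32)
w = 9696/5 (w = -3*(-36/5*32 - 416) = -3*(-1152/5 - 416) = -3*(-3232/5) = 9696/5 ≈ 1939.2)
-w = -1*9696/5 = -9696/5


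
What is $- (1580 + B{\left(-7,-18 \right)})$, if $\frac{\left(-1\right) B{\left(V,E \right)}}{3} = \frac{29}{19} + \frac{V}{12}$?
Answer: $- \frac{119865}{76} \approx -1577.2$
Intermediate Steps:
$B{\left(V,E \right)} = - \frac{87}{19} - \frac{V}{4}$ ($B{\left(V,E \right)} = - 3 \left(\frac{29}{19} + \frac{V}{12}\right) = - \frac{87}{19} - \frac{V}{4}$)
$- (1580 + B{\left(-7,-18 \right)}) = - (1580 - \frac{215}{76}) = \left(-1\right) \frac{119865}{76} = - \frac{119865}{76}$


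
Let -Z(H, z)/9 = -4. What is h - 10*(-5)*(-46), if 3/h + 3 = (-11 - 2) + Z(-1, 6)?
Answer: -45997/20 ≈ -2299.9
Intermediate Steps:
Z(H, z) = 36 (Z(H, z) = -9*(-4) = 36)
h = 3/20 (h = 3/(-3 + ((-11 - 2) + 36)) = 3/(-3 + (-13 + 36)) = 3/(-3 + 23) = 3/20 ≈ 0.15000)
h - 10*(-5)*(-46) = 3/20 - 10*(-5)*(-46) = 3/20 + 50*(-46) = 3/20 - 2300 = -45997/20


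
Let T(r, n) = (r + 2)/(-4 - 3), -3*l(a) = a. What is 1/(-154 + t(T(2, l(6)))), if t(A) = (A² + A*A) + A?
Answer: -49/7542 ≈ -0.0064970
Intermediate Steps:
l(a) = -a/3
T(r, n) = -2/7 - r/7 (T(r, n) = (2 + r)/(-7) = (2 + r)*(-⅐) = -2/7 - r/7)
t(A) = A + 2*A² (t(A) = (A² + A²) + A = 2*A² + A = A + 2*A²)
1/(-154 + t(T(2, l(6)))) = 1/(-154 + (-2/7 - ⅐*2)*(1 + 2*(-2/7 - ⅐*2))) = 1/(-154 + (-2/7 - 2/7)*(1 + 2*(-2/7 - 2/7))) = 1/(-154 - 4*(1 + 2*(-4/7))/7) = 1/(-154 - 4*(1 - 8/7)/7) = 1/(-154 - 4/7*(-⅐)) = 1/(-154 + 4/49) = 1/(-7542/49) = -49/7542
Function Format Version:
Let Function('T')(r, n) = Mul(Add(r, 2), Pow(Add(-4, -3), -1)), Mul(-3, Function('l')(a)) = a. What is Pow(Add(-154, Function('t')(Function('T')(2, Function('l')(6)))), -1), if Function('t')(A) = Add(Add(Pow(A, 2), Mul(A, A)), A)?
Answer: Rational(-49, 7542) ≈ -0.0064970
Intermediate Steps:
Function('l')(a) = Mul(Rational(-1, 3), a)
Function('T')(r, n) = Add(Rational(-2, 7), Mul(Rational(-1, 7), r)) (Function('T')(r, n) = Mul(Add(2, r), Pow(-7, -1)) = Mul(Add(2, r), Rational(-1, 7)) = Add(Rational(-2, 7), Mul(Rational(-1, 7), r)))
Function('t')(A) = Add(A, Mul(2, Pow(A, 2))) (Function('t')(A) = Add(Add(Pow(A, 2), Pow(A, 2)), A) = Add(Mul(2, Pow(A, 2)), A) = Add(A, Mul(2, Pow(A, 2))))
Pow(Add(-154, Function('t')(Function('T')(2, Function('l')(6)))), -1) = Pow(Add(-154, Mul(Add(Rational(-2, 7), Mul(Rational(-1, 7), 2)), Add(1, Mul(2, Add(Rational(-2, 7), Mul(Rational(-1, 7), 2)))))), -1) = Pow(Add(-154, Mul(Add(Rational(-2, 7), Rational(-2, 7)), Add(1, Mul(2, Add(Rational(-2, 7), Rational(-2, 7)))))), -1) = Pow(Add(-154, Mul(Rational(-4, 7), Add(1, Mul(2, Rational(-4, 7))))), -1) = Pow(Add(-154, Mul(Rational(-4, 7), Add(1, Rational(-8, 7)))), -1) = Pow(Add(-154, Mul(Rational(-4, 7), Rational(-1, 7))), -1) = Pow(Add(-154, Rational(4, 49)), -1) = Pow(Rational(-7542, 49), -1) = Rational(-49, 7542)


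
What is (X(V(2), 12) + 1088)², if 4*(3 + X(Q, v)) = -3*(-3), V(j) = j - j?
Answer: 18913801/16 ≈ 1.1821e+6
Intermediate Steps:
V(j) = 0
X(Q, v) = -¾ (X(Q, v) = -3 + (-3*(-3))/4 = -3 + (¼)*9 = -3 + 9/4 = -¾)
(X(V(2), 12) + 1088)² = (-¾ + 1088)² = (4349/4)² = 18913801/16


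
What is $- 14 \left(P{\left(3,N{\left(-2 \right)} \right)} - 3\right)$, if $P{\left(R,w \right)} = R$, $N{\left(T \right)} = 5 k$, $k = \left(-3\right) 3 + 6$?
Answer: $0$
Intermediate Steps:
$k = -3$ ($k = -9 + 6 = -3$)
$N{\left(T \right)} = -15$ ($N{\left(T \right)} = 5 \left(-3\right) = -15$)
$- 14 \left(P{\left(3,N{\left(-2 \right)} \right)} - 3\right) = - 14 \left(3 - 3\right) = \left(-14\right) 0 = 0$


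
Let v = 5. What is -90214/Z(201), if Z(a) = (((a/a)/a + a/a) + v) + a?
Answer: -9066507/20804 ≈ -435.81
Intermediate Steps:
Z(a) = 6 + a + 1/a (Z(a) = (((a/a)/a + a/a) + 5) + a = ((1/a + 1) + 5) + a = ((1 + 1/a) + 5) + a = (6 + 1/a) + a = 6 + a + 1/a)
-90214/Z(201) = -90214/(6 + 201 + 1/201) = -90214/41608/201 = -90214*201/41608 = -9066507/20804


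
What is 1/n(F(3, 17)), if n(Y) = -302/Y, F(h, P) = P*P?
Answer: -289/302 ≈ -0.95695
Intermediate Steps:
F(h, P) = P²
1/n(F(3, 17)) = 1/(-302/(17²)) = 1/(-302/289) = -289/302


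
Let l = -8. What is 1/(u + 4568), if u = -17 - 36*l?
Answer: 1/4839 ≈ 0.00020665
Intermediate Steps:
u = 271 (u = -17 - 36*(-8) = -17 + 288 = 271)
1/(u + 4568) = 1/(271 + 4568) = 1/4839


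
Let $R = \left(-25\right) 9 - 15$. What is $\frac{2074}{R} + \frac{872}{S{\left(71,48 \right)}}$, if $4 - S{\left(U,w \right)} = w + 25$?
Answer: $- \frac{19577}{920} \approx -21.279$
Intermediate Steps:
$S{\left(U,w \right)} = -21 - w$ ($S{\left(U,w \right)} = 4 - \left(w + 25\right) = 4 - \left(25 + w\right) = -21 - w$)
$R = -240$ ($R = -225 - 15 = -240$)
$\frac{2074}{R} + \frac{872}{S{\left(71,48 \right)}} = \frac{2074}{-240} + \frac{872}{-21 - 48} = 2074 \left(- \frac{1}{240}\right) + \frac{872}{-21 - 48} = - \frac{1037}{120} + \frac{872}{-69} = - \frac{1037}{120} + 872 \left(- \frac{1}{69}\right) = - \frac{1037}{120} - \frac{872}{69} = - \frac{19577}{920}$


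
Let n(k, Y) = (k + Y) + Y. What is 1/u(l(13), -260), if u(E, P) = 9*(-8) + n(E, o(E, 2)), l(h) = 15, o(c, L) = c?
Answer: -1/27 ≈ -0.037037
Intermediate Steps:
n(k, Y) = k + 2*Y (n(k, Y) = (Y + k) + Y = k + 2*Y)
u(E, P) = -72 + 3*E (u(E, P) = 9*(-8) + (E + 2*E) = -72 + 3*E)
1/u(l(13), -260) = 1/(-72 + 3*15) = 1/(-72 + 45) = 1/(-27) = -1/27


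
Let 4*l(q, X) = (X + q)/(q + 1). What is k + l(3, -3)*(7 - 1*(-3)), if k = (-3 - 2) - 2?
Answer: -7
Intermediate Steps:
l(q, X) = (X + q)/(4*(1 + q)) (l(q, X) = ((X + q)/(q + 1))/4 = ((X + q)/(1 + q))/4 = (X + q)/(4*(1 + q)))
k = -7 (k = -5 - 2 = -7)
k + l(3, -3)*(7 - 1*(-3)) = -7 + ((-3 + 3)/(4*(1 + 3)))*(7 - 1*(-3)) = -7 + ((1/4)*0/4)*(7 + 3) = -7 + ((1/4)*(1/4)*0)*10 = -7 + 0*10 = -7 + 0 = -7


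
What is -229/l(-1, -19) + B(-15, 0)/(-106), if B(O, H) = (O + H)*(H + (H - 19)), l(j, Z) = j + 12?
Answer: -27409/1166 ≈ -23.507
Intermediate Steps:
l(j, Z) = 12 + j
B(O, H) = (-19 + 2*H)*(H + O) (B(O, H) = (H + O)*(H + (-19 + H)) = (H + O)*(-19 + 2*H) = (-19 + 2*H)*(H + O))
-229/l(-1, -19) + B(-15, 0)/(-106) = -229/(12 - 1) + (-19*0 - 19*(-15) + 2*0**2 + 2*0*(-15))/(-106) = -229/11 + (0 + 285 + 2*0 + 0)*(-1/106) = -229*1/11 + (0 + 285 + 0 + 0)*(-1/106) = -229/11 + 285*(-1/106) = -229/11 - 285/106 = -27409/1166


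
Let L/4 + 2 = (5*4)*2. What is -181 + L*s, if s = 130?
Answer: 19579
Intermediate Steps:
L = 152 (L = -8 + 4*((5*4)*2) = -8 + 4*(20*2) = -8 + 4*40 = -8 + 160 = 152)
-181 + L*s = -181 + 152*130 = -181 + 19760 = 19579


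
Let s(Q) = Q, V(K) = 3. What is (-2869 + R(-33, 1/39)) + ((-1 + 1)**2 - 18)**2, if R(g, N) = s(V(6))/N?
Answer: -2428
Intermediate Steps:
R(g, N) = 3/N
(-2869 + R(-33, 1/39)) + ((-1 + 1)**2 - 18)**2 = (-2869 + 3/(1/39)) + ((-1 + 1)**2 - 18)**2 = (-2869 + 3/(1/39)) + (0**2 - 18)**2 = (-2869 + 3*39) + (0 - 18)**2 = (-2869 + 117) + (-18)**2 = -2752 + 324 = -2428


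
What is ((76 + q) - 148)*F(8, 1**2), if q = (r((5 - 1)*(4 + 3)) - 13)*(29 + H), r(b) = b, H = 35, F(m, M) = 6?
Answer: 5328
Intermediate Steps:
q = 960 (q = ((5 - 1)*(4 + 3) - 13)*(29 + 35) = (4*7 - 13)*64 = (28 - 13)*64 = 15*64 = 960)
((76 + q) - 148)*F(8, 1**2) = ((76 + 960) - 148)*6 = (1036 - 148)*6 = 888*6 = 5328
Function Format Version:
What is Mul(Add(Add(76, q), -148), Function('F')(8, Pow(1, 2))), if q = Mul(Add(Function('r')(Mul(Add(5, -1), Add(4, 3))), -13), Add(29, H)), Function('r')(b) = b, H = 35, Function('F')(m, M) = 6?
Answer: 5328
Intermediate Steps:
q = 960 (q = Mul(Add(Mul(Add(5, -1), Add(4, 3)), -13), Add(29, 35)) = Mul(Add(Mul(4, 7), -13), 64) = Mul(Add(28, -13), 64) = Mul(15, 64) = 960)
Mul(Add(Add(76, q), -148), Function('F')(8, Pow(1, 2))) = Mul(Add(Add(76, 960), -148), 6) = Mul(Add(1036, -148), 6) = Mul(888, 6) = 5328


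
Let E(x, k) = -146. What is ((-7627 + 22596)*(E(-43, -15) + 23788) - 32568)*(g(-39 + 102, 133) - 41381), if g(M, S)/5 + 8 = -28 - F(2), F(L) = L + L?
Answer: -14714041021930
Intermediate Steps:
F(L) = 2*L
g(M, S) = -200 (g(M, S) = -40 + 5*(-28 - 2*2) = -40 + 5*(-28 - 1*4) = -40 + 5*(-28 - 4) = -40 + 5*(-32) = -40 - 160 = -200)
((-7627 + 22596)*(E(-43, -15) + 23788) - 32568)*(g(-39 + 102, 133) - 41381) = ((-7627 + 22596)*(-146 + 23788) - 32568)*(-200 - 41381) = (14969*23642 - 32568)*(-41581) = (353897098 - 32568)*(-41581) = 353864530*(-41581) = -14714041021930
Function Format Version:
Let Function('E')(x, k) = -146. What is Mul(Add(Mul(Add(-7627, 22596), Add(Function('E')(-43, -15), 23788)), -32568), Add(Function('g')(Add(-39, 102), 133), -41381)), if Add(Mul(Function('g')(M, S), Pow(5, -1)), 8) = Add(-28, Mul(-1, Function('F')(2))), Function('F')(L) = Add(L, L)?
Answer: -14714041021930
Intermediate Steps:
Function('F')(L) = Mul(2, L)
Function('g')(M, S) = -200 (Function('g')(M, S) = Add(-40, Mul(5, Add(-28, Mul(-1, Mul(2, 2))))) = Add(-40, Mul(5, Add(-28, Mul(-1, 4)))) = Add(-40, Mul(5, Add(-28, -4))) = Add(-40, Mul(5, -32)) = Add(-40, -160) = -200)
Mul(Add(Mul(Add(-7627, 22596), Add(Function('E')(-43, -15), 23788)), -32568), Add(Function('g')(Add(-39, 102), 133), -41381)) = Mul(Add(Mul(Add(-7627, 22596), Add(-146, 23788)), -32568), Add(-200, -41381)) = Mul(Add(Mul(14969, 23642), -32568), -41581) = Mul(Add(353897098, -32568), -41581) = Mul(353864530, -41581) = -14714041021930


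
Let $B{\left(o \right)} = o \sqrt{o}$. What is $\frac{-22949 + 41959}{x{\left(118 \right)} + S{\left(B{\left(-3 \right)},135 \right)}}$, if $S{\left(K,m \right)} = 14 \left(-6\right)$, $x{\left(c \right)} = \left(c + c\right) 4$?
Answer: $\frac{1901}{86} \approx 22.105$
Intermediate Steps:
$x{\left(c \right)} = 8 c$ ($x{\left(c \right)} = 2 c 4 = 8 c$)
$B{\left(o \right)} = o^{\frac{3}{2}}$
$S{\left(K,m \right)} = -84$
$\frac{-22949 + 41959}{x{\left(118 \right)} + S{\left(B{\left(-3 \right)},135 \right)}} = \frac{-22949 + 41959}{8 \cdot 118 - 84} = \frac{19010}{944 - 84} = \frac{19010}{860} = 19010 \cdot \frac{1}{860} = \frac{1901}{86}$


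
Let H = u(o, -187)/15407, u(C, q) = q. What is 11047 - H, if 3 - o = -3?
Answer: 170201316/15407 ≈ 11047.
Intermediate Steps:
o = 6 (o = 3 - 1*(-3) = 3 + 3 = 6)
H = -187/15407 ≈ -0.012137
11047 - H = 11047 - 1*(-187/15407) = 11047 + 187/15407 = 170201316/15407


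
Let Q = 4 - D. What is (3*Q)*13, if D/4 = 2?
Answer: -156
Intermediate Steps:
D = 8 (D = 4*2 = 8)
Q = -4 (Q = 4 - 1*8 = 4 - 8 = -4)
(3*Q)*13 = (3*(-4))*13 = -12*13 = -156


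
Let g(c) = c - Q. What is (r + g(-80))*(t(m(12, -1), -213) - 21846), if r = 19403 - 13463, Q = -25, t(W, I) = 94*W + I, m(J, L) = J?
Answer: -123178935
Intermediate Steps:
t(W, I) = I + 94*W
r = 5940
g(c) = 25 + c (g(c) = c - 1*(-25) = c + 25 = 25 + c)
(r + g(-80))*(t(m(12, -1), -213) - 21846) = (5940 + (25 - 80))*((-213 + 94*12) - 21846) = (5940 - 55)*((-213 + 1128) - 21846) = 5885*(915 - 21846) = 5885*(-20931) = -123178935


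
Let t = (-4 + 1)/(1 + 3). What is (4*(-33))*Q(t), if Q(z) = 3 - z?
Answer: -495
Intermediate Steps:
t = -3/4 ≈ -0.75000
(4*(-33))*Q(t) = (4*(-33))*(3 - 1*(-3/4)) = -132*(3 + 3/4) = -132*15/4 = -495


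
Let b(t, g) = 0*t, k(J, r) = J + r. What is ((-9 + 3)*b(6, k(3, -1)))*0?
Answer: 0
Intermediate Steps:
b(t, g) = 0
((-9 + 3)*b(6, k(3, -1)))*0 = ((-9 + 3)*0)*0 = -6*0*0 = 0*0 = 0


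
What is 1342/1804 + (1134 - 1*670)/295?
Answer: 56043/24190 ≈ 2.3168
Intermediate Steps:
1342/1804 + (1134 - 1*670)/295 = 1342*(1/1804) + (1134 - 670)*(1/295) = 61/82 + 464*(1/295) = 61/82 + 464/295 = 56043/24190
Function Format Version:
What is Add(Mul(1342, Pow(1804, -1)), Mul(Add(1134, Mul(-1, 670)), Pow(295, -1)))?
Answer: Rational(56043, 24190) ≈ 2.3168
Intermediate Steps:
Add(Mul(1342, Pow(1804, -1)), Mul(Add(1134, Mul(-1, 670)), Pow(295, -1))) = Add(Mul(1342, Rational(1, 1804)), Mul(Add(1134, -670), Rational(1, 295))) = Add(Rational(61, 82), Mul(464, Rational(1, 295))) = Add(Rational(61, 82), Rational(464, 295)) = Rational(56043, 24190)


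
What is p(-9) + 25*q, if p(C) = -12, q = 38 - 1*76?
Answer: -962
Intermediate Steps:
q = -38 (q = 38 - 76 = -38)
p(-9) + 25*q = -12 + 25*(-38) = -12 - 950 = -962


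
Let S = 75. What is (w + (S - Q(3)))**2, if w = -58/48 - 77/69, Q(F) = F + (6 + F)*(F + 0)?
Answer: 554932249/304704 ≈ 1821.2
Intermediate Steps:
Q(F) = F + F*(6 + F) (Q(F) = F + (6 + F)*F = F + F*(6 + F))
w = -1283/552 (w = -58*1/48 - 77*1/69 = -29/24 - 77/69 = -1283/552 ≈ -2.3243)
(w + (S - Q(3)))**2 = (-1283/552 + (75 - 3*(7 + 3)))**2 = (-1283/552 + (75 - 3*10))**2 = (-1283/552 + (75 - 1*30))**2 = (-1283/552 + (75 - 30))**2 = (-1283/552 + 45)**2 = (23557/552)**2 = 554932249/304704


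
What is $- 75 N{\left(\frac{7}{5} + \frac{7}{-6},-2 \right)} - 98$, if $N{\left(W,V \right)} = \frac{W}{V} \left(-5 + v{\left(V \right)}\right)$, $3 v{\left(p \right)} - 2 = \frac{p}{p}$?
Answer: $-133$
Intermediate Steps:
$v{\left(p \right)} = 1$ ($v{\left(p \right)} = \frac{2}{3} + \frac{p \frac{1}{p}}{3} = \frac{2}{3} + \frac{1}{3} \cdot 1 = \frac{2}{3} + \frac{1}{3} = 1$)
$N{\left(W,V \right)} = - \frac{4 W}{V}$ ($N{\left(W,V \right)} = \frac{W}{V} \left(-5 + 1\right) = \frac{W}{V} \left(-4\right) = - \frac{4 W}{V}$)
$- 75 N{\left(\frac{7}{5} + \frac{7}{-6},-2 \right)} - 98 = - 75 \left(- \frac{4 \left(\frac{7}{5} + \frac{7}{-6}\right)}{-2}\right) - 98 = - 75 \left(\left(-4\right) \left(7 \cdot \frac{1}{5} + 7 \left(- \frac{1}{6}\right)\right) \left(- \frac{1}{2}\right)\right) - 98 = - 75 \left(\left(-4\right) \left(\frac{7}{5} - \frac{7}{6}\right) \left(- \frac{1}{2}\right)\right) - 98 = - 75 \left(\left(-4\right) \frac{7}{30} \left(- \frac{1}{2}\right)\right) - 98 = \left(-75\right) \frac{7}{15} - 98 = -35 - 98 = -133$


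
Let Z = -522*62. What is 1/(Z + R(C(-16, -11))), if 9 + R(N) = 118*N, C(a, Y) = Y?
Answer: -1/33671 ≈ -2.9699e-5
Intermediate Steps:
Z = -32364
R(N) = -9 + 118*N
1/(Z + R(C(-16, -11))) = 1/(-32364 + (-9 + 118*(-11))) = 1/(-32364 + (-9 - 1298)) = 1/(-32364 - 1307) = 1/(-33671) = -1/33671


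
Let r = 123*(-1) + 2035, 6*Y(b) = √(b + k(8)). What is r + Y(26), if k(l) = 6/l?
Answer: 1912 + √107/12 ≈ 1912.9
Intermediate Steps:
Y(b) = √(¾ + b)/6 (Y(b) = √(b + 6/8)/6 = √(b + 6*(⅛))/6 = √(b + ¾)/6 = √(¾ + b)/6)
r = 1912 (r = -123 + 2035 = 1912)
r + Y(26) = 1912 + √(3 + 4*26)/12 = 1912 + √(3 + 104)/12 = 1912 + √107/12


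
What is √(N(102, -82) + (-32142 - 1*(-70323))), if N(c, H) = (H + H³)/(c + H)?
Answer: 7*√866/2 ≈ 103.00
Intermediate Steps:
N(c, H) = (H + H³)/(H + c)
√(N(102, -82) + (-32142 - 1*(-70323))) = √((-82 + (-82)³)/(-82 + 102) + (-32142 - 1*(-70323))) = √((-82 - 551368)/20 + (-32142 + 70323)) = √((1/20)*(-551450) + 38181) = √(-55145/2 + 38181) = √(21217/2) = 7*√866/2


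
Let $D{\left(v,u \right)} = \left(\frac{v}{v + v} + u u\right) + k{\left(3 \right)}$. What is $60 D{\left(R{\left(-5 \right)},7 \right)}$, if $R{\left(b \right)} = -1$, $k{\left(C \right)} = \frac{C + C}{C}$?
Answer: $3090$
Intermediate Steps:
$k{\left(C \right)} = 2$ ($k{\left(C \right)} = \frac{2 C}{C} = 2$)
$D{\left(v,u \right)} = \frac{5}{2} + u^{2}$ ($D{\left(v,u \right)} = \left(\frac{v}{v + v} + u u\right) + 2 = \left(\frac{v}{2 v} + u^{2}\right) + 2 = \left(\frac{1}{2 v} v + u^{2}\right) + 2 = \left(\frac{1}{2} + u^{2}\right) + 2 = \frac{5}{2} + u^{2}$)
$60 D{\left(R{\left(-5 \right)},7 \right)} = 60 \left(\frac{5}{2} + 7^{2}\right) = 60 \left(\frac{5}{2} + 49\right) = 60 \cdot \frac{103}{2} = 3090$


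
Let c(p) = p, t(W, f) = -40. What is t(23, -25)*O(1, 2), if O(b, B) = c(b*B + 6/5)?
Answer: -128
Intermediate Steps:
O(b, B) = 6/5 + B*b (O(b, B) = b*B + 6/5 = B*b + 6*(1/5) = B*b + 6/5 = 6/5 + B*b)
t(23, -25)*O(1, 2) = -40*(6/5 + 2*1) = -40*(6/5 + 2) = -40*16/5 = -128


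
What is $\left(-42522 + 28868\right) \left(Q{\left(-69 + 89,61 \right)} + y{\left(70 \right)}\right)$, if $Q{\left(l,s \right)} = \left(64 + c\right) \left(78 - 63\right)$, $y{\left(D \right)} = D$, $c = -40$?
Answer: $-5871220$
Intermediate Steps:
$Q{\left(l,s \right)} = 360$ ($Q{\left(l,s \right)} = \left(64 - 40\right) \left(78 - 63\right) = 24 \cdot 15 = 360$)
$\left(-42522 + 28868\right) \left(Q{\left(-69 + 89,61 \right)} + y{\left(70 \right)}\right) = \left(-42522 + 28868\right) \left(360 + 70\right) = \left(-13654\right) 430 = -5871220$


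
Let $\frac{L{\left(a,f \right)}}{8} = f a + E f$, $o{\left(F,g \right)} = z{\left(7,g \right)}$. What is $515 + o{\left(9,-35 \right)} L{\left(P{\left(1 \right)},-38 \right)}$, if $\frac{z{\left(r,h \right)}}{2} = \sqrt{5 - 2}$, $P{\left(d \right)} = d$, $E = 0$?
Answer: $515 - 608 \sqrt{3} \approx -538.09$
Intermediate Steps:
$z{\left(r,h \right)} = 2 \sqrt{3}$ ($z{\left(r,h \right)} = 2 \sqrt{5 - 2} = 2 \sqrt{3}$)
$o{\left(F,g \right)} = 2 \sqrt{3}$
$L{\left(a,f \right)} = 8 a f$ ($L{\left(a,f \right)} = 8 \left(f a + 0 f\right) = 8 \left(a f + 0\right) = 8 a f$)
$515 + o{\left(9,-35 \right)} L{\left(P{\left(1 \right)},-38 \right)} = 515 + 2 \sqrt{3} \cdot 8 \cdot 1 \left(-38\right) = 515 + 2 \sqrt{3} \left(-304\right) = 515 - 608 \sqrt{3}$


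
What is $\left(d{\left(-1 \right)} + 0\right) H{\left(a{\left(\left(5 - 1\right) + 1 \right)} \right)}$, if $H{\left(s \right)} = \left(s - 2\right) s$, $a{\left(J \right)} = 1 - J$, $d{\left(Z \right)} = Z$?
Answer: $-24$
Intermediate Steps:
$H{\left(s \right)} = s \left(-2 + s\right)$ ($H{\left(s \right)} = \left(-2 + s\right) s = s \left(-2 + s\right)$)
$\left(d{\left(-1 \right)} + 0\right) H{\left(a{\left(\left(5 - 1\right) + 1 \right)} \right)} = \left(-1 + 0\right) \left(1 - \left(\left(5 - 1\right) + 1\right)\right) \left(-2 + \left(1 - \left(\left(5 - 1\right) + 1\right)\right)\right) = - \left(1 - \left(4 + 1\right)\right) \left(-2 + \left(1 - \left(4 + 1\right)\right)\right) = - \left(1 - 5\right) \left(-2 + \left(1 - 5\right)\right) = - \left(-4\right) \left(-2 - 4\right) = - \left(-4\right) \left(-6\right) = \left(-1\right) 24 = -24$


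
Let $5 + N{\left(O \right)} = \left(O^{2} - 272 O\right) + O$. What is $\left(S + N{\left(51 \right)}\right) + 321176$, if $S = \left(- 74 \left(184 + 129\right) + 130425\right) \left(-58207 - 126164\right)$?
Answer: $-19775876622$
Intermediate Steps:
$S = -19776186573$ ($S = \left(\left(-74\right) 313 + 130425\right) \left(-184371\right) = \left(-23162 + 130425\right) \left(-184371\right) = 107263 \left(-184371\right) = -19776186573$)
$N{\left(O \right)} = -5 + O^{2} - 271 O$ ($N{\left(O \right)} = -5 + \left(\left(O^{2} - 272 O\right) + O\right) = -5 + \left(O^{2} - 271 O\right) = -5 + O^{2} - 271 O$)
$\left(S + N{\left(51 \right)}\right) + 321176 = \left(-19776186573 - \left(13826 - 2601\right)\right) + 321176 = \left(-19776186573 - 11225\right) + 321176 = -19776197798 + 321176 = -19775876622$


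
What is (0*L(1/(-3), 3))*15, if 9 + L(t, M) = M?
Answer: 0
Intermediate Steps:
L(t, M) = -9 + M
(0*L(1/(-3), 3))*15 = (0*(-9 + 3))*15 = (0*(-6))*15 = 0*15 = 0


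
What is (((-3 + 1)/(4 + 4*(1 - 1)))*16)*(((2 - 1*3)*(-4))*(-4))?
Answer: 128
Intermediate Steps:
(((-3 + 1)/(4 + 4*(1 - 1)))*16)*(((2 - 1*3)*(-4))*(-4)) = (-2/(4 + 4*0)*16)*(((2 - 3)*(-4))*(-4)) = (-2/(4 + 0)*16)*(-1*(-4)*(-4)) = (-2/4*16)*(4*(-4)) = (-2*1/4*16)*(-16) = -1/2*16*(-16) = -8*(-16) = 128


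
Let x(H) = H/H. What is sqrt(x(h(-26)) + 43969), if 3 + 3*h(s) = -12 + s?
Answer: sqrt(43970) ≈ 209.69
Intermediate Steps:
h(s) = -5 + s/3 (h(s) = -1 + (-12 + s)/3 = -1 + (-4 + s/3) = -5 + s/3)
x(H) = 1
sqrt(x(h(-26)) + 43969) = sqrt(1 + 43969) = sqrt(43970)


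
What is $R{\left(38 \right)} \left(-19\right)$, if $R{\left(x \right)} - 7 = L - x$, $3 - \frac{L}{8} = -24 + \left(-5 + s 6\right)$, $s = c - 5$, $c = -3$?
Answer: $-11571$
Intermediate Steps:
$s = -8$ ($s = -3 - 5 = -8$)
$L = 640$ ($L = 24 - 8 \left(-24 - 53\right) = 24 - -616 = 24 + 616 = 640$)
$R{\left(x \right)} = 647 - x$ ($R{\left(x \right)} = 7 - \left(-640 + x\right) = 647 - x$)
$R{\left(38 \right)} \left(-19\right) = \left(647 - 38\right) \left(-19\right) = 609 \left(-19\right) = -11571$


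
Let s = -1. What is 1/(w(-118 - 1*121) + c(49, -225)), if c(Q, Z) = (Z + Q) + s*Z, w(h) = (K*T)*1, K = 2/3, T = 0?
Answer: 1/49 ≈ 0.020408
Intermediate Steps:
K = ⅔ (K = 2*(⅓) = ⅔ ≈ 0.66667)
w(h) = 0 (w(h) = ((⅔)*0)*1 = 0*1 = 0)
c(Q, Z) = Q (c(Q, Z) = (Z + Q) - Z = (Q + Z) - Z = Q)
1/(w(-118 - 1*121) + c(49, -225)) = 1/(0 + 49) = 1/49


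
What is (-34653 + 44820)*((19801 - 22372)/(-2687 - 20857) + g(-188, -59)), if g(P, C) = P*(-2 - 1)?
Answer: 15003540181/2616 ≈ 5.7353e+6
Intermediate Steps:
g(P, C) = -3*P (g(P, C) = P*(-3) = -3*P)
(-34653 + 44820)*((19801 - 22372)/(-2687 - 20857) + g(-188, -59)) = (-34653 + 44820)*((19801 - 22372)/(-2687 - 20857) - 3*(-188)) = 10167*(-2571/(-23544) + 564) = 10167*(-2571*(-1/23544) + 564) = 10167*(857/7848 + 564) = 10167*(4427129/7848) = 15003540181/2616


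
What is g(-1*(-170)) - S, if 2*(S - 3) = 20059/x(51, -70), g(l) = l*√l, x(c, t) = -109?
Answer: 19405/218 + 170*√170 ≈ 2305.5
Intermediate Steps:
g(l) = l^(3/2)
S = -19405/218 (S = 3 + (20059/(-109))/2 = 3 + (20059*(-1/109))/2 = 3 + (½)*(-20059/109) = 3 - 20059/218 = -19405/218 ≈ -89.014)
g(-1*(-170)) - S = (-1*(-170))^(3/2) - 1*(-19405/218) = 170^(3/2) + 19405/218 = 170*√170 + 19405/218 = 19405/218 + 170*√170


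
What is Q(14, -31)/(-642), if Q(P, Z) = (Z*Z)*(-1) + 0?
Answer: 961/642 ≈ 1.4969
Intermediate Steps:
Q(P, Z) = -Z² (Q(P, Z) = Z²*(-1) + 0 = -Z² + 0 = -Z²)
Q(14, -31)/(-642) = -1*(-31)²/(-642) = -1*961*(-1/642) = -961*(-1/642) = 961/642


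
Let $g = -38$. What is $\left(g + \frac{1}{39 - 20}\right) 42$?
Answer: $- \frac{30282}{19} \approx -1593.8$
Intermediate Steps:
$\left(g + \frac{1}{39 - 20}\right) 42 = \left(-38 + \frac{1}{39 - 20}\right) 42 = \left(-38 + \frac{1}{19}\right) 42 = \left(- \frac{721}{19}\right) 42 = - \frac{30282}{19}$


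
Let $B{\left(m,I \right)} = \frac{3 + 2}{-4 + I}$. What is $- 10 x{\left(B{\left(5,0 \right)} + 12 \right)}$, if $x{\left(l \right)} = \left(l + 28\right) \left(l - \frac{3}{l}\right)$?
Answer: $- \frac{1395775}{344} \approx -4057.5$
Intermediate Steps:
$B{\left(m,I \right)} = \frac{5}{-4 + I}$
$x{\left(l \right)} = \left(28 + l\right) \left(l - \frac{3}{l}\right)$
$- 10 x{\left(B{\left(5,0 \right)} + 12 \right)} = - 10 \left(-3 + \left(\frac{5}{-4 + 0} + 12\right)^{2} - \frac{84}{\frac{5}{-4 + 0} + 12} + 28 \left(\frac{5}{-4 + 0} + 12\right)\right) = - 10 \left(-3 + \left(\frac{5}{-4} + 12\right)^{2} - \frac{84}{\frac{5}{-4} + 12} + 28 \left(\frac{5}{-4} + 12\right)\right) = - 10 \left(-3 + \left(5 \left(- \frac{1}{4}\right) + 12\right)^{2} - \frac{84}{5 \left(- \frac{1}{4}\right) + 12} + 28 \left(5 \left(- \frac{1}{4}\right) + 12\right)\right) = - 10 \left(-3 + \left(- \frac{5}{4} + 12\right)^{2} - \frac{84}{- \frac{5}{4} + 12} + 28 \left(- \frac{5}{4} + 12\right)\right) = - 10 \left(-3 + \left(\frac{43}{4}\right)^{2} - \frac{84}{\frac{43}{4}} + 28 \cdot \frac{43}{4}\right) = - 10 \left(-3 + \frac{1849}{16} - \frac{336}{43} + 301\right) = \left(-10\right) \frac{279155}{688} = - \frac{1395775}{344}$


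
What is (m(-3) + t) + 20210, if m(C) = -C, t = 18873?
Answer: 39086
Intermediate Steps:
(m(-3) + t) + 20210 = (-1*(-3) + 18873) + 20210 = (3 + 18873) + 20210 = 18876 + 20210 = 39086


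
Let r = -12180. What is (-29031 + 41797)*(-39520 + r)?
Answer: -660002200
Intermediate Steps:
(-29031 + 41797)*(-39520 + r) = (-29031 + 41797)*(-39520 - 12180) = 12766*(-51700) = -660002200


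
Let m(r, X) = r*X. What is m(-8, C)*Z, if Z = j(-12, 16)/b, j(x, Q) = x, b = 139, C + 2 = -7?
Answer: -864/139 ≈ -6.2158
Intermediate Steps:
C = -9 (C = -2 - 7 = -9)
m(r, X) = X*r
Z = -12/139 ≈ -0.086331
m(-8, C)*Z = -9*(-8)*(-12/139) = 72*(-12/139) = -864/139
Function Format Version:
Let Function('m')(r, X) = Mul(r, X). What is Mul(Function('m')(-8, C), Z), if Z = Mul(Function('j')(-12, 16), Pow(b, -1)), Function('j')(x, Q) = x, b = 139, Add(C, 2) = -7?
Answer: Rational(-864, 139) ≈ -6.2158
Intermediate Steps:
C = -9 (C = Add(-2, -7) = -9)
Function('m')(r, X) = Mul(X, r)
Z = Rational(-12, 139) (Z = Mul(-12, Pow(139, -1)) = Mul(-12, Rational(1, 139)) = Rational(-12, 139) ≈ -0.086331)
Mul(Function('m')(-8, C), Z) = Mul(Mul(-9, -8), Rational(-12, 139)) = Mul(72, Rational(-12, 139)) = Rational(-864, 139)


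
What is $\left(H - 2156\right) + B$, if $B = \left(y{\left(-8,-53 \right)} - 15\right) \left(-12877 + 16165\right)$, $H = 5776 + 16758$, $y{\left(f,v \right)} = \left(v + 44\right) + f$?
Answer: $-84838$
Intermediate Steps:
$y{\left(f,v \right)} = 44 + f + v$ ($y{\left(f,v \right)} = \left(44 + v\right) + f = 44 + f + v$)
$H = 22534$
$B = -105216$ ($B = \left(\left(44 - 8 - 53\right) - 15\right) \left(-12877 + 16165\right) = \left(-17 - 15\right) 3288 = \left(-32\right) 3288 = -105216$)
$\left(H - 2156\right) + B = \left(22534 - 2156\right) - 105216 = 20378 - 105216 = -84838$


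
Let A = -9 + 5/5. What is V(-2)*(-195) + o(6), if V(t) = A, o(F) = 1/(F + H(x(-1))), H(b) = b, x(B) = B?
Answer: 7801/5 ≈ 1560.2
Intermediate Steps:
A = -8 (A = -9 + 5*(1/5) = -9 + 1 = -8)
o(F) = 1/(-1 + F) (o(F) = 1/(F - 1) = 1/(-1 + F))
V(t) = -8
V(-2)*(-195) + o(6) = -8*(-195) + 1/(-1 + 6) = 1560 + 1/5 = 7801/5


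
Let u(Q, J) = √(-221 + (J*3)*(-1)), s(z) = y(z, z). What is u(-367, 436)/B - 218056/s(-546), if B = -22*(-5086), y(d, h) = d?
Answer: 109028/273 + I*√1529/111892 ≈ 399.37 + 0.00034947*I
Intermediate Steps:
s(z) = z
u(Q, J) = √(-221 - 3*J) (u(Q, J) = √(-221 + (3*J)*(-1)) = √(-221 - 3*J))
B = 111892
u(-367, 436)/B - 218056/s(-546) = √(-221 - 3*436)/111892 - 218056/(-546) = √(-221 - 1308)*(1/111892) - 218056*(-1/546) = √(-1529)*(1/111892) + 109028/273 = (I*√1529)*(1/111892) + 109028/273 = I*√1529/111892 + 109028/273 = 109028/273 + I*√1529/111892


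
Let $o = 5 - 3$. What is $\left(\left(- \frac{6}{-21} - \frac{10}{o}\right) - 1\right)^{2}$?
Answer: $\frac{1600}{49} \approx 32.653$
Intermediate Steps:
$o = 2$ ($o = 5 - 3 = 2$)
$\left(\left(- \frac{6}{-21} - \frac{10}{o}\right) - 1\right)^{2} = \left(\left(- \frac{6}{-21} - \frac{10}{2}\right) - 1\right)^{2} = \left(\left(\left(-6\right) \left(- \frac{1}{21}\right) - 5\right) - 1\right)^{2} = \left(\left(\frac{2}{7} - 5\right) - 1\right)^{2} = \left(- \frac{33}{7} - 1\right)^{2} = \left(- \frac{40}{7}\right)^{2} = \frac{1600}{49}$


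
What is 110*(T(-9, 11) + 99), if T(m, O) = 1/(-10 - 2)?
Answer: 65285/6 ≈ 10881.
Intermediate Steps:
T(m, O) = -1/12 (T(m, O) = 1/(-12) = -1/12)
110*(T(-9, 11) + 99) = 110*(-1/12 + 99) = 110*(1187/12) = 65285/6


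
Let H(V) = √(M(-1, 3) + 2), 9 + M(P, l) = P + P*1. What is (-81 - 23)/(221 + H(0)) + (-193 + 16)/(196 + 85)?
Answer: -7552477/6863425 + 156*I/24425 ≈ -1.1004 + 0.0063869*I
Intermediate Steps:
M(P, l) = -9 + 2*P (M(P, l) = -9 + (P + P*1) = -9 + (P + P) = -9 + 2*P)
H(V) = 3*I (H(V) = √((-9 + 2*(-1)) + 2) = √((-9 - 2) + 2) = √(-11 + 2) = √(-9) = 3*I)
(-81 - 23)/(221 + H(0)) + (-193 + 16)/(196 + 85) = (-81 - 23)/(221 + 3*I) + (-193 + 16)/(196 + 85) = -52*(221 - 3*I)/24425 - 177/281 = -177/281 - 52*(221 - 3*I)/24425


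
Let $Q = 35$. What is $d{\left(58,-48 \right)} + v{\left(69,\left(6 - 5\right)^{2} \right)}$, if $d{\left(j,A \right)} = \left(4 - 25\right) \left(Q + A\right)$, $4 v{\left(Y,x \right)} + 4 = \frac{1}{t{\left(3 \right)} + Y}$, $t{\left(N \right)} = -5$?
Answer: $\frac{69633}{256} \approx 272.0$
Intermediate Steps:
$v{\left(Y,x \right)} = -1 + \frac{1}{4 \left(-5 + Y\right)}$
$d{\left(j,A \right)} = -735 - 21 A$ ($d{\left(j,A \right)} = \left(4 - 25\right) \left(35 + A\right) = - 21 \left(35 + A\right) = -735 - 21 A$)
$d{\left(58,-48 \right)} + v{\left(69,\left(6 - 5\right)^{2} \right)} = \left(-735 - -1008\right) + \frac{\frac{21}{4} - 69}{-5 + 69} = \left(-735 + 1008\right) + \frac{\frac{21}{4} - 69}{64} = 273 + \frac{1}{64} \left(- \frac{255}{4}\right) = 273 - \frac{255}{256} = \frac{69633}{256}$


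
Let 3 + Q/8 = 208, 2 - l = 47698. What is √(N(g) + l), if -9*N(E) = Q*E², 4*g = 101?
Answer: I*√5899466/6 ≈ 404.81*I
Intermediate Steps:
l = -47696 (l = 2 - 1*47698 = 2 - 47698 = -47696)
g = 101/4 (g = (¼)*101 = 101/4 ≈ 25.250)
Q = 1640 (Q = -24 + 8*208 = -24 + 1664 = 1640)
N(E) = -1640*E²/9
√(N(g) + l) = √(-1640*(101/4)²/9 - 47696) = √(-1640/9*10201/16 - 47696) = √(-2091205/18 - 47696) = √(-2949733/18) = I*√5899466/6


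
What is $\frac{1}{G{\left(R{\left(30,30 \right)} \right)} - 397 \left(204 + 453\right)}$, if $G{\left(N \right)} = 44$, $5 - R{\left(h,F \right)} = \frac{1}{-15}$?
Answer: $- \frac{1}{260785} \approx -3.8346 \cdot 10^{-6}$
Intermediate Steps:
$R{\left(h,F \right)} = \frac{76}{15}$ ($R{\left(h,F \right)} = 5 - \frac{1}{-15} = 5 - - \frac{1}{15} = 5 + \frac{1}{15} = \frac{76}{15}$)
$\frac{1}{G{\left(R{\left(30,30 \right)} \right)} - 397 \left(204 + 453\right)} = \frac{1}{44 - 397 \left(204 + 453\right)} = \frac{1}{44 - 260829} = \frac{1}{-260785} = - \frac{1}{260785}$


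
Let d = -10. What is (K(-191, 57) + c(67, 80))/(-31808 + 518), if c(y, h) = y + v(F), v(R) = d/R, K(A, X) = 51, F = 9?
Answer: -526/140805 ≈ -0.0037357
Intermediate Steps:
v(R) = -10/R
c(y, h) = -10/9 + y (c(y, h) = y - 10/9 = -10/9 + y)
(K(-191, 57) + c(67, 80))/(-31808 + 518) = (51 + (-10/9 + 67))/(-31808 + 518) = (51 + 593/9)/(-31290) = (1052/9)*(-1/31290) = -526/140805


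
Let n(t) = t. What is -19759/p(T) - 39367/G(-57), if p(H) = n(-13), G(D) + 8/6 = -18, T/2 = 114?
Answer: 2681335/754 ≈ 3556.1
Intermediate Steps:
T = 228 (T = 2*114 = 228)
G(D) = -58/3 (G(D) = -4/3 - 18 = -58/3)
p(H) = -13
-19759/p(T) - 39367/G(-57) = -19759/(-13) - 39367/(-58/3) = -19759*(-1/13) - 39367*(-3/58) = 19759/13 + 118101/58 = 2681335/754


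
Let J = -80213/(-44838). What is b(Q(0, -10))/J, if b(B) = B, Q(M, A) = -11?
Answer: -493218/80213 ≈ -6.1488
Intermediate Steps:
J = 80213/44838 (J = -80213*(-1/44838) = 80213/44838 ≈ 1.7890)
b(Q(0, -10))/J = -11/80213/44838 = -11*44838/80213 = -493218/80213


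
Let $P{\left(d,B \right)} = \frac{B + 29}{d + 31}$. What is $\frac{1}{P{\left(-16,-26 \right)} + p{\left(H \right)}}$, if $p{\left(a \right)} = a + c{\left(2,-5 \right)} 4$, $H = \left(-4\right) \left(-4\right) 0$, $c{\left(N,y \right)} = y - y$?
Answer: $5$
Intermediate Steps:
$P{\left(d,B \right)} = \frac{29 + B}{31 + d}$
$c{\left(N,y \right)} = 0$
$H = 0$ ($H = 16 \cdot 0 = 0$)
$p{\left(a \right)} = a$ ($p{\left(a \right)} = a + 0 \cdot 4 = a + 0 = a$)
$\frac{1}{P{\left(-16,-26 \right)} + p{\left(H \right)}} = \frac{1}{\frac{29 - 26}{31 - 16} + 0} = \frac{1}{\frac{1}{15} \cdot 3 + 0} = \frac{1}{\frac{1}{5} + 0} = \frac{1}{\frac{1}{5}} = 5$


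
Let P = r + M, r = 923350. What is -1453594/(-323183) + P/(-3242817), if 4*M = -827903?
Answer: 17928877420241/4192093306044 ≈ 4.2768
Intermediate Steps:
M = -827903/4 (M = (1/4)*(-827903) = -827903/4 ≈ -2.0698e+5)
P = 2865497/4 (P = 923350 - 827903/4 = 2865497/4 ≈ 7.1637e+5)
-1453594/(-323183) + P/(-3242817) = -1453594/(-323183) + (2865497/4)/(-3242817) = -1453594*(-1/323183) + (2865497/4)*(-1/3242817) = 1453594/323183 - 2865497/12971268 = 17928877420241/4192093306044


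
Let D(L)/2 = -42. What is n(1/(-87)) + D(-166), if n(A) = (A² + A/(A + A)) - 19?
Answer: -1551643/15138 ≈ -102.50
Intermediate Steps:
D(L) = -84 (D(L) = 2*(-42) = -84)
n(A) = -37/2 + A² (n(A) = (A² + A/((2*A))) - 19 = (A² + (1/(2*A))*A) - 19 = (A² + ½) - 19 = (½ + A²) - 19 = -37/2 + A²)
n(1/(-87)) + D(-166) = (-37/2 + (1/(-87))²) - 84 = (-37/2 + (-1/87)²) - 84 = (-37/2 + 1/7569) - 84 = -280051/15138 - 84 = -1551643/15138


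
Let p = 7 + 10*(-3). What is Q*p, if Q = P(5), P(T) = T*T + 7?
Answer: -736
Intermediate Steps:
P(T) = 7 + T**2 (P(T) = T**2 + 7 = 7 + T**2)
p = -23 (p = 7 - 30 = -23)
Q = 32 (Q = 7 + 5**2 = 7 + 25 = 32)
Q*p = 32*(-23) = -736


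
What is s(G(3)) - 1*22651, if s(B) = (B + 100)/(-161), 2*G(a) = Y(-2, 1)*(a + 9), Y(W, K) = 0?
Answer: -3646911/161 ≈ -22652.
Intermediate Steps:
G(a) = 0 (G(a) = (0*(a + 9))/2 = (0*(9 + a))/2 = (½)*0 = 0)
s(B) = -100/161 - B/161 (s(B) = (100 + B)*(-1/161) = -100/161 - B/161)
s(G(3)) - 1*22651 = (-100/161 - 1/161*0) - 1*22651 = (-100/161 + 0) - 22651 = -100/161 - 22651 = -3646911/161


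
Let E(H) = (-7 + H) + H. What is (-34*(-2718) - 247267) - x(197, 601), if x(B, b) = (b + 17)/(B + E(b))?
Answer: -35926463/232 ≈ -1.5486e+5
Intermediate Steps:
E(H) = -7 + 2*H
x(B, b) = (17 + b)/(-7 + B + 2*b) (x(B, b) = (b + 17)/(B + (-7 + 2*b)) = (17 + b)/(-7 + B + 2*b))
(-34*(-2718) - 247267) - x(197, 601) = (-34*(-2718) - 247267) - (17 + 601)/(-7 + 197 + 2*601) = (92412 - 247267) - 618/(-7 + 197 + 1202) = -154855 - 618/1392 = -154855 - 1*103/232 = -154855 - 103/232 = -35926463/232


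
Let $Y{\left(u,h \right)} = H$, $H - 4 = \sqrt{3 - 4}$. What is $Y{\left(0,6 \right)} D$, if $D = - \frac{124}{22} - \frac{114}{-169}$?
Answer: $- \frac{36896}{1859} - \frac{9224 i}{1859} \approx -19.847 - 4.9618 i$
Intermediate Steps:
$D = - \frac{9224}{1859}$ ($D = \left(-124\right) \frac{1}{22} - - \frac{114}{169} = - \frac{62}{11} + \frac{114}{169} = - \frac{9224}{1859} \approx -4.9618$)
$H = 4 + i$ ($H = 4 + \sqrt{3 - 4} = 4 + \sqrt{-1} = 4 + i \approx 4.0 + 1.0 i$)
$Y{\left(u,h \right)} = 4 + i$
$Y{\left(0,6 \right)} D = \left(4 + i\right) \left(- \frac{9224}{1859}\right) = - \frac{36896}{1859} - \frac{9224 i}{1859}$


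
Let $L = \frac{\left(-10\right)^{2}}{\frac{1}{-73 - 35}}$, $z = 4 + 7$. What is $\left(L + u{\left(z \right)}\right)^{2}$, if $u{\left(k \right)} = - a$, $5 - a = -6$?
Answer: $116877721$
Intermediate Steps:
$a = 11$ ($a = 5 - -6 = 5 + 6 = 11$)
$z = 11$
$L = -10800$ ($L = \frac{100}{\frac{1}{-108}} = \frac{100}{- \frac{1}{108}} = 100 \left(-108\right) = -10800$)
$u{\left(k \right)} = -11$ ($u{\left(k \right)} = \left(-1\right) 11 = -11$)
$\left(L + u{\left(z \right)}\right)^{2} = \left(-10800 - 11\right)^{2} = \left(-10811\right)^{2} = 116877721$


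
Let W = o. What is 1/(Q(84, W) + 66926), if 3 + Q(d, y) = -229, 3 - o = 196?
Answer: 1/66694 ≈ 1.4994e-5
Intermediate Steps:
o = -193 (o = 3 - 1*196 = 3 - 196 = -193)
W = -193
Q(d, y) = -232 (Q(d, y) = -3 - 229 = -232)
1/(Q(84, W) + 66926) = 1/(-232 + 66926) = 1/66694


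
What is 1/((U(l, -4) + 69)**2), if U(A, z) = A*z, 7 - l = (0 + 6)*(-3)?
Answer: 1/961 ≈ 0.0010406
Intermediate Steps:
l = 25 (l = 7 - (0 + 6)*(-3) = 7 - 6*(-3) = 7 - 1*(-18) = 7 + 18 = 25)
1/((U(l, -4) + 69)**2) = 1/((25*(-4) + 69)**2) = 1/((-100 + 69)**2) = 1/((-31)**2) = 1/961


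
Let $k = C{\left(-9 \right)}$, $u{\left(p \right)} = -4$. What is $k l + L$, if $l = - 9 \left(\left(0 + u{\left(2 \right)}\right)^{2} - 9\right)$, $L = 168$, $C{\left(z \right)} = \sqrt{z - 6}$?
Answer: $168 - 63 i \sqrt{15} \approx 168.0 - 244.0 i$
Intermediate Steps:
$C{\left(z \right)} = \sqrt{-6 + z}$
$k = i \sqrt{15}$ ($k = \sqrt{-6 - 9} = \sqrt{-15} = i \sqrt{15} \approx 3.873 i$)
$l = -63$ ($l = - 9 \left(\left(0 - 4\right)^{2} - 9\right) = - 9 \left(\left(-4\right)^{2} - 9\right) = - 9 \left(16 - 9\right) = \left(-9\right) 7 = -63$)
$k l + L = i \sqrt{15} \left(-63\right) + 168 = - 63 i \sqrt{15} + 168 = 168 - 63 i \sqrt{15}$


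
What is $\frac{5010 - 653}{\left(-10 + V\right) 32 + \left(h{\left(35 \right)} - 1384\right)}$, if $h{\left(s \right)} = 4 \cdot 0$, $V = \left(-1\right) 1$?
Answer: $- \frac{4357}{1736} \approx -2.5098$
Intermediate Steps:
$V = -1$
$h{\left(s \right)} = 0$
$\frac{5010 - 653}{\left(-10 + V\right) 32 + \left(h{\left(35 \right)} - 1384\right)} = \frac{5010 - 653}{\left(-10 - 1\right) 32 + \left(0 - 1384\right)} = \frac{4357}{\left(-11\right) 32 + \left(0 - 1384\right)} = \frac{4357}{-352 - 1384} = \frac{4357}{-1736} = 4357 \left(- \frac{1}{1736}\right) = - \frac{4357}{1736}$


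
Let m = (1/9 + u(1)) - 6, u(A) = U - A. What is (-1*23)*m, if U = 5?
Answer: 391/9 ≈ 43.444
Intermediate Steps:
u(A) = 5 - A
m = -17/9 (m = (1/9 + (5 - 1*1)) - 6 = (⅑ + (5 - 1)) - 6 = (⅑ + 4) - 6 = 37/9 - 6 = -17/9 ≈ -1.8889)
(-1*23)*m = -1*23*(-17/9) = -23*(-17/9) = 391/9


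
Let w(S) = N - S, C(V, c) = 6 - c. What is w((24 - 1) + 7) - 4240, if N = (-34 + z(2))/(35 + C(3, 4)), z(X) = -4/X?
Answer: -158026/37 ≈ -4271.0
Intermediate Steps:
N = -36/37 (N = (-34 - 4/2)/(35 + (6 - 1*4)) = (-34 - 4*1/2)/(35 + (6 - 4)) = (-34 - 2)/(35 + 2) = -36/37 ≈ -0.97297)
w(S) = -36/37 - S
w((24 - 1) + 7) - 4240 = (-36/37 - ((24 - 1) + 7)) - 4240 = (-36/37 - (23 + 7)) - 4240 = (-36/37 - 1*30) - 4240 = (-36/37 - 30) - 4240 = -1146/37 - 4240 = -158026/37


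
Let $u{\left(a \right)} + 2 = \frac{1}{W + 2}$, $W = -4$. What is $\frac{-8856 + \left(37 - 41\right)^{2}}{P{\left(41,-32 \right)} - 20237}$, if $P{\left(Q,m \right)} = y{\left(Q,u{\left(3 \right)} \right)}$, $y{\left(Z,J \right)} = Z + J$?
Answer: $\frac{17680}{40397} \approx 0.43766$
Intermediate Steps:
$u{\left(a \right)} = - \frac{5}{2}$ ($u{\left(a \right)} = -2 + \frac{1}{-4 + 2} = -2 + \frac{1}{-2} = -2 - \frac{1}{2} = - \frac{5}{2}$)
$y{\left(Z,J \right)} = J + Z$
$P{\left(Q,m \right)} = - \frac{5}{2} + Q$
$\frac{-8856 + \left(37 - 41\right)^{2}}{P{\left(41,-32 \right)} - 20237} = \frac{-8856 + \left(37 - 41\right)^{2}}{\left(- \frac{5}{2} + 41\right) - 20237} = \frac{-8856 + \left(-4\right)^{2}}{\frac{77}{2} - 20237} = \frac{-8856 + 16}{- \frac{40397}{2}} = \left(-8840\right) \left(- \frac{2}{40397}\right) = \frac{17680}{40397}$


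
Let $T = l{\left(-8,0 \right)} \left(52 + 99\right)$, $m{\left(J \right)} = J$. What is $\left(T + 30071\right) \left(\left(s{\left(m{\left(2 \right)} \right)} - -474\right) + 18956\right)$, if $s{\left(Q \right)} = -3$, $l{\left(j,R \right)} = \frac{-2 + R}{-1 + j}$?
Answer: $\frac{5263570807}{9} \approx 5.8484 \cdot 10^{8}$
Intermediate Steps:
$l{\left(j,R \right)} = \frac{-2 + R}{-1 + j}$
$T = \frac{302}{9}$ ($T = \frac{-2 + 0}{-1 - 8} \left(52 + 99\right) = \frac{1}{-9} \left(-2\right) 151 = \left(- \frac{1}{9}\right) \left(-2\right) 151 = \frac{2}{9} \cdot 151 = \frac{302}{9} \approx 33.556$)
$\left(T + 30071\right) \left(\left(s{\left(m{\left(2 \right)} \right)} - -474\right) + 18956\right) = \left(\frac{302}{9} + 30071\right) \left(\left(-3 - -474\right) + 18956\right) = \frac{270941 \left(\left(-3 + 474\right) + 18956\right)}{9} = \frac{270941 \left(471 + 18956\right)}{9} = \frac{270941}{9} \cdot 19427 = \frac{5263570807}{9}$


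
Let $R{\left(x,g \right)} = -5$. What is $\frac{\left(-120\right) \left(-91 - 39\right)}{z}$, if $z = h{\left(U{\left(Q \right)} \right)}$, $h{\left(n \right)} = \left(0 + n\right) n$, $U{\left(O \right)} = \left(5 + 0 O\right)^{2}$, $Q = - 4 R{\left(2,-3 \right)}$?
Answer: $\frac{624}{25} \approx 24.96$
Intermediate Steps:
$Q = 20$ ($Q = \left(-4\right) \left(-5\right) = 20$)
$U{\left(O \right)} = 25$ ($U{\left(O \right)} = \left(5 + 0\right)^{2} = 5^{2} = 25$)
$h{\left(n \right)} = n^{2}$ ($h{\left(n \right)} = n n = n^{2}$)
$z = 625$ ($z = 25^{2} = 625$)
$\frac{\left(-120\right) \left(-91 - 39\right)}{z} = \frac{\left(-120\right) \left(-91 - 39\right)}{625} = \left(-120\right) \left(-130\right) \frac{1}{625} = 15600 \cdot \frac{1}{625} = \frac{624}{25}$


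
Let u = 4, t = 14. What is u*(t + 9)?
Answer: 92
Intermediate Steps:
u*(t + 9) = 4*(14 + 9) = 4*23 = 92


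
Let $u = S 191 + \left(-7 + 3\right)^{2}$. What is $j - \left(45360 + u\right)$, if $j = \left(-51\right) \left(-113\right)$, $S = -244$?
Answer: $6991$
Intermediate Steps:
$j = 5763$
$u = -46588$ ($u = \left(-244\right) 191 + \left(-7 + 3\right)^{2} = -46604 + \left(-4\right)^{2} = -46604 + 16 = -46588$)
$j - \left(45360 + u\right) = 5763 - \left(45360 - 46588\right) = 5763 - -1228 = 5763 + 1228 = 6991$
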